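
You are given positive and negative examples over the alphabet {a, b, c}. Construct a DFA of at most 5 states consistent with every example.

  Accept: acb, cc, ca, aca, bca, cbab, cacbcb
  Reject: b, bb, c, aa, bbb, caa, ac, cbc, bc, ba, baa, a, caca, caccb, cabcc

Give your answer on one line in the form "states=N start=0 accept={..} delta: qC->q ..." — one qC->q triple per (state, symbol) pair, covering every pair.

Fold the examples into a partial DFA from state 0: repeatedly fix the first undefined (state, symbol) met by the shortest-then-alphabetical prefix, trying targets in increasing order and rejecting any under which an Accept and a Reject string meet in one state with the same remainder; add a state when all current targets are rejected. Accepting states are where Accept strings end.
a: 0a undefined. 0a->0: ok.
b: 0b undefined. 0b->0: ok.
c: 0c undefined. 0c->0: no, acb/b meet in 0. Open state 1: 0c->1.
ca: 1a undefined. 1a->0: no, cc/cabcc meet in 1 with "c" left. 1a->1: no, ca/c meet in 1. Open state 2: 1a->2.
cb: 1b undefined. 1b->0: no, acb/b meet in 0. 1b->1: no, acb/c meet in 1. 1b->2: ok.
cc: 1c undefined. 1c->0: no, cc/b meet in 0. 1c->1: no, cc/c meet in 1. 1c->2: ok.
caa: 2a undefined. 2a->0: no, cbab/b meet in 0. 2a->1: ok.
cab: 2b undefined. 2b->0: no, acb/cabcc meet in 2. 2b->1: ok.
cac: 2c undefined. 2c->0: no, acb/caccb meet in 2. 2c->1: no, acb/caca meet in 2. 2c->2: no, acb/cbc meet in 2. Open state 3: 2c->3.
caca: 3a undefined. 3a->0: ok.
cacb: 3b undefined. 3b->0: ok.
cacc: 3c undefined. 3c->0: ok.
All examples now run through 4 states with every (state, symbol) defined. Accept strings end in {2}, Reject strings end in {0,1,3}; accept={2}.

states=4 start=0 accept={2} delta: 0a->0 0b->0 0c->1 1a->2 1b->2 1c->2 2a->1 2b->1 2c->3 3a->0 3b->0 3c->0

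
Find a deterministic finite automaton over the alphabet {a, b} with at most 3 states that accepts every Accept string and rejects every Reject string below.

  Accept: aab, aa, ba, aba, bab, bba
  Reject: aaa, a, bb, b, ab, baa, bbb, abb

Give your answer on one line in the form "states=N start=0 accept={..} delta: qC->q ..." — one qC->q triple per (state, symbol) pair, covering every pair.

states=3 start=0 accept={2} delta: 0a->1 0b->1 1a->2 1b->1 2a->0 2b->2

Fold the examples into a partial DFA from state 0: repeatedly fix the first undefined (state, symbol) met by the shortest-then-alphabetical prefix, trying targets in increasing order and rejecting any under which an Accept and a Reject string meet in one state with the same remainder; add a state when all current targets are rejected. Accepting states are where Accept strings end.
a: 0a undefined. 0a->0: no, aab/b meet in 0 with "b" left. Open state 1: 0a->1.
b: 0b undefined. 0b->0: no, aa/baa meet in 1 with "a" left. 0b->1: ok.
aa: 1a undefined. 1a->0: no, aab/aaa meet in 1. 1a->1: no, aab/bb meet in 1 with "b" left. Open state 2: 1a->2.
ab: 1b undefined. 1b->0: no, aba/a meet in 1. 1b->1: ok.
aaa: 2a undefined. 2a->0: ok.
aab: 2b undefined. 2b->0: no, aab/aaa meet in 0. 2b->1: no, aab/a meet in 1. 2b->2: ok.
All examples now run through 3 states with every (state, symbol) defined. Accept strings end in {2}, Reject strings end in {0,1}; accept={2}.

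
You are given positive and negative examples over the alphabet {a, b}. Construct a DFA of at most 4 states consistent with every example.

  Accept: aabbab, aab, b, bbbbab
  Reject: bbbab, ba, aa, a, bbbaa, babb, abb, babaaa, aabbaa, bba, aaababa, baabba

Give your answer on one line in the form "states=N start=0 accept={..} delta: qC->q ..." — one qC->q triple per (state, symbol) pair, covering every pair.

states=4 start=0 accept={1} delta: 0a->0 0b->1 1a->0 1b->2 2a->0 2b->3 3a->1 3b->0

Fold the examples into a partial DFA from state 0: repeatedly fix the first undefined (state, symbol) met by the shortest-then-alphabetical prefix, trying targets in increasing order and rejecting any under which an Accept and a Reject string meet in one state with the same remainder; add a state when all current targets are rejected. Accepting states are where Accept strings end.
a: 0a undefined. 0a->0: ok.
b: 0b undefined. 0b->0: no, aabbab/bbbab meet in 0. Open state 1: 0b->1.
ba: 1a undefined. 1a->0: ok.
bb: 1b undefined. 1b->0: no, aabbab/bbbab meet in 1. 1b->1: no, aabbab/bbbab meet in 1. Open state 2: 1b->2.
bba: 2a undefined. 2a->0: ok.
bbb: 2b undefined. 2b->0: no, aabbab/bbbab meet in 1. 2b->1: no, aabbab/bbbab meet in 1. 2b->2: no, aabbab/bbbab meet in 1. Open state 3: 2b->3.
bbba: 3a undefined. 3a->0: no, aabbab/bbbab meet in 1. 3a->1: ok.
bbbb: 3b undefined. 3b->0: ok.
All examples now run through 4 states with every (state, symbol) defined. Accept strings end in {1}, Reject strings end in {0,2}; accept={1}.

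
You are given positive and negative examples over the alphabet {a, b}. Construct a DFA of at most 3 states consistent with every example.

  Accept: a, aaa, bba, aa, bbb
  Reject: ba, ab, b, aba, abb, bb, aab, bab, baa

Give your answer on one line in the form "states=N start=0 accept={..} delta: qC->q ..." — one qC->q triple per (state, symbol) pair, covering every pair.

states=3 start=0 accept={0} delta: 0a->0 0b->1 1a->1 1b->2 2a->0 2b->0

Grow the machine one transition at a time. Run the examples from 0; the earliest place one falls off (shortest prefix, ties alphabetical) gets sent to the lowest-numbered state that keeps every Accept/Reject pair distinguishable — a pair clashes when both reach the same state with identical unread suffix — and to a fresh state only if none does.
a: 0a undefined. 0a->0: ok.
b: 0b undefined. 0b->0: no, a/ba meet in 0. Open state 1: 0b->1.
ba: 1a undefined. 1a->0: no, a/ba meet in 0. 1a->1: ok.
bb: 1b undefined. 1b->0: no, a/abb meet in 0. 1b->1: no, bba/ba meet in 1. Open state 2: 1b->2.
bba: 2a undefined. 2a->0: ok.
bbb: 2b undefined. 2b->0: ok.
All examples now run through 3 states with every (state, symbol) defined. Accept strings end in {0}, Reject strings end in {1,2}; accept={0}.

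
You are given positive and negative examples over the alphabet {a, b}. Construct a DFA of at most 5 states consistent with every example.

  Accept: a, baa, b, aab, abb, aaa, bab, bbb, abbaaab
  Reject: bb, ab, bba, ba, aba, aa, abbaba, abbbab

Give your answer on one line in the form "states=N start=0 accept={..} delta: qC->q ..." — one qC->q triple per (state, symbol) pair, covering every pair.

states=4 start=0 accept={1,3} delta: 0a->1 0b->1 1a->0 1b->2 2a->0 2b->3 3a->0 3b->0

State merging on the prefix tree: take the shortest (then alphabetical) example prefix whose next move is undefined and point that move at state 0, else 1, else 2, ...; a target is out if some Accept/Reject pair would then sit in one state with the same input left (inseparable). If every existing state is out, open a new one.
a: 0a undefined. 0a->0: no, a/aa meet in 0. Open state 1: 0a->1.
b: 0b undefined. 0b->0: no, a/bba meet in 1. 0b->1: ok.
aa: 1a undefined. 1a->0: ok.
ab: 1b undefined. 1b->0: no, a/bba meet in 1. 1b->1: no, a/bb meet in 1. Open state 2: 1b->2.
aba: 2a undefined. 2a->0: ok.
abb: 2b undefined. 2b->0: no, a/abbbab meet in 1. 2b->1: no, a/abbbab meet in 1. 2b->2: no, a/abbbab meet in 1. Open state 3: 2b->3.
abba: 3a undefined. 3a->0: ok.
abbb: 3b undefined. 3b->0: ok.
All examples now run through 4 states with every (state, symbol) defined. Accept strings end in {1,3}, Reject strings end in {0,2}; accept={1,3}.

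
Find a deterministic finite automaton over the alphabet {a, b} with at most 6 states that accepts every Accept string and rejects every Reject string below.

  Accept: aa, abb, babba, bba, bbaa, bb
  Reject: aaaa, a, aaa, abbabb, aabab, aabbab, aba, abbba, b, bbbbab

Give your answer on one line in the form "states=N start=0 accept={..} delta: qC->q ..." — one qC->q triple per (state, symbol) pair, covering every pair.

Fold the examples into a partial DFA from state 0: repeatedly fix the first undefined (state, symbol) met by the shortest-then-alphabetical prefix, trying targets in increasing order and rejecting any under which an Accept and a Reject string meet in one state with the same remainder; add a state when all current targets are rejected. Accepting states are where Accept strings end.
a: 0a undefined. 0a->0: no, aa/aaaa meet in 0. Open state 1: 0a->1.
b: 0b undefined. 0b->0: no, bba/a meet in 1. 0b->1: no, bba/aba meet in 1 with "ba" left. Open state 2: 0b->2.
aa: 1a undefined. 1a->0: no, aa/aaaa meet in 0. 1a->1: no, aa/aaaa meet in 1. 1a->2: no, aa/b meet in 2. Open state 3: 1a->3.
ab: 1b undefined. 1b->0: no, abb/b meet in 2. 1b->1: no, aa/aba meet in 3. 1b->2: ok.
ba: 2a undefined. 2a->0: ok.
bb: 2b undefined. 2b->0: no, abb/abbabb meet in 0. 2b->1: no, abb/a meet in 1. 2b->2: no, abb/abbabb meet in 2. 2b->3: no, babba/aaa meet in 3 with "a" left. Open state 4: 2b->4.
aaa: 3a undefined. 3a->0: ok.
aab: 3b undefined. 3b->0: ok.
bba: 4a undefined. 4a->0: no, abb/abbabb meet in 4. 4a->1: no, abb/abbabb meet in 4. 4a->2: no, babba/aabab meet in 2. 4a->3: no, bbaa/aaa meet in 0. 4a->4: ok.
bbb: 4b undefined. 4b->0: ok.
All examples now run through 5 states with every (state, symbol) defined. Accept strings end in {3,4}, Reject strings end in {0,1,2}; accept={3,4}.

states=5 start=0 accept={3,4} delta: 0a->1 0b->2 1a->3 1b->2 2a->0 2b->4 3a->0 3b->0 4a->4 4b->0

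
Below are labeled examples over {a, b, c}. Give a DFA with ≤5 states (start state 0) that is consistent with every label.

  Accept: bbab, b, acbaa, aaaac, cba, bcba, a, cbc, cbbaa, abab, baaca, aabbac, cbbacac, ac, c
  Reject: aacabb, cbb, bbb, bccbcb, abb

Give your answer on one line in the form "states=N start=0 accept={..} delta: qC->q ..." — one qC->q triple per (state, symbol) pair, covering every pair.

states=3 start=0 accept={0,1} delta: 0a->0 0b->1 0c->0 1a->0 1b->2 1c->1 2a->0 2b->2 2c->1

Grow the machine one transition at a time. Run the examples from 0; the earliest place one falls off (shortest prefix, ties alphabetical) gets sent to the lowest-numbered state that keeps every Accept/Reject pair distinguishable — a pair clashes when both reach the same state with identical unread suffix — and to a fresh state only if none does.
a: 0a undefined. 0a->0: ok.
b: 0b undefined. 0b->0: no, bbab/bbb meet in 0. Open state 1: 0b->1.
c: 0c undefined. 0c->0: ok.
ba: 1a undefined. 1a->0: ok.
bb: 1b undefined. 1b->0: no, bbab/bbb meet in 1. 1b->1: no, bbab/aacabb meet in 1. Open state 2: 1b->2.
bc: 1c undefined. 1c->0: no, b/bccbcb meet in 1. 1c->1: ok.
bba: 2a undefined. 2a->0: ok.
bbb: 2b undefined. 2b->0: no, acbaa/bbb meet in 0. 2b->1: no, bbab/bbb meet in 1. 2b->2: ok.
bccbc: 2c undefined. 2c->0: no, bbab/bccbcb meet in 1. 2c->1: ok.
All examples now run through 3 states with every (state, symbol) defined. Accept strings end in {0,1}, Reject strings end in {2}; accept={0,1}.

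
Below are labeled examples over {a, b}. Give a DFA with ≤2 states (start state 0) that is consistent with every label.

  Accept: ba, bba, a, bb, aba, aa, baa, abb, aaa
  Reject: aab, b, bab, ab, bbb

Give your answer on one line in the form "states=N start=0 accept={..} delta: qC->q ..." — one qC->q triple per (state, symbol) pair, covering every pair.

Grow the machine one transition at a time. Run the examples from 0; the earliest place one falls off (shortest prefix, ties alphabetical) gets sent to the lowest-numbered state that keeps every Accept/Reject pair distinguishable — a pair clashes when both reach the same state with identical unread suffix — and to a fresh state only if none does.
a: 0a undefined. 0a->0: ok.
b: 0b undefined. 0b->0: no, ba/aab meet in 0. Open state 1: 0b->1.
ba: 1a undefined. 1a->0: ok.
bb: 1b undefined. 1b->0: ok.
All examples now run through 2 states with every (state, symbol) defined. Accept strings end in {0}, Reject strings end in {1}; accept={0}.

states=2 start=0 accept={0} delta: 0a->0 0b->1 1a->0 1b->0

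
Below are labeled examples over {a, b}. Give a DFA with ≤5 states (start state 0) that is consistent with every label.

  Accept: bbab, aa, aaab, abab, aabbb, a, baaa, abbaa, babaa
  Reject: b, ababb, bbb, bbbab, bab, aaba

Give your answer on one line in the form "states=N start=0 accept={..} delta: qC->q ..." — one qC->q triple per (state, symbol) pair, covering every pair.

Fold the examples into a partial DFA from state 0: repeatedly fix the first undefined (state, symbol) met by the shortest-then-alphabetical prefix, trying targets in increasing order and rejecting any under which an Accept and a Reject string meet in one state with the same remainder; add a state when all current targets are rejected. Accepting states are where Accept strings end.
a: 0a undefined. 0a->0: no, aaab/b meet in 0 with "b" left. Open state 1: 0a->1.
b: 0b undefined. 0b->0: no, bbab/bbbab meet in 1 with "b" left. 0b->1: no, a/b meet in 1. Open state 2: 0b->2.
aa: 1a undefined. 1a->0: no, aabbb/bbb meet in 2 with "bb" left. 1a->1: ok.
ab: 1b undefined. 1b->0: no, aa/aaba meet in 1. 1b->1: no, aa/ababb meet in 1. 1b->2: no, aaab/b meet in 2. Open state 3: 1b->3.
ba: 2a undefined. 2a->0: ok.
bb: 2b undefined. 2b->0: ok.
aba: 3a undefined. 3a->0: no, abab/b meet in 2. 3a->1: no, aa/aaba meet in 1. 3a->2: ok.
abb: 3b undefined. 3b->0: no, aabbb/b meet in 2. 3b->1: ok.
All examples now run through 4 states with every (state, symbol) defined. Accept strings end in {0,1,3}, Reject strings end in {2}; accept={0,1,3}.

states=4 start=0 accept={0,1,3} delta: 0a->1 0b->2 1a->1 1b->3 2a->0 2b->0 3a->2 3b->1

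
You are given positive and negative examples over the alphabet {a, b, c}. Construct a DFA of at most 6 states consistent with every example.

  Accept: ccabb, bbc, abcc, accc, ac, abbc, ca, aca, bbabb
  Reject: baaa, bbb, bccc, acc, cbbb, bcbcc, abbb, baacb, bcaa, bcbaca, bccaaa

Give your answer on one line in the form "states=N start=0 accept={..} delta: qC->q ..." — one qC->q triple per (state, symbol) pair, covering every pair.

Fold the examples into a partial DFA from state 0: repeatedly fix the first undefined (state, symbol) met by the shortest-then-alphabetical prefix, trying targets in increasing order and rejecting any under which an Accept and a Reject string meet in one state with the same remainder; add a state when all current targets are rejected. Accepting states are where Accept strings end.
a: 0a undefined. 0a->0: ok.
b: 0b undefined. 0b->0: no, abcc/acc meet in 0 with "cc" left. Open state 1: 0b->1.
c: 0c undefined. 0c->0: no, accc/acc meet in 0. 0c->1: ok.
ba: 1a undefined. 1a->0: no, ca/baaa meet in 0. 1a->1: no, ac/baaa meet in 1. Open state 2: 1a->2.
bb: 1b undefined. 1b->0: no, bbc/bbb meet in 1. 1b->1: no, bbc/acc meet in 1 with "c" left. 1b->2: ok.
bc: 1c undefined. 1c->0: no, abcc/bcbcc meet in 1. 1c->1: no, ccabb/cbbb meet in 2 with "bb" left. 1c->2: no, ca/acc meet in 2. Open state 3: 1c->3.
baa: 2a undefined. 2a->0: no, ca/baacb meet in 2. 2a->1: no, ca/baaa meet in 2. 2a->2: no, ca/baaa meet in 2. 2a->3: ok.
bbb: 2b undefined. 2b->0: no, ac/cbbb meet in 1. 2b->1: no, ac/bbb meet in 1. 2b->2: no, ca/bbb meet in 2. 2b->3: ok.
bbc: 2c undefined. 2c->0: ok.
bca: 3a undefined. 3a->0: no, bbc/baaa meet in 0. 3a->1: no, ccabb/bbb meet in 3. 3a->2: no, ccabb/cbbb meet in 3 with "b" left. 3a->3: ok.
bcb: 3b undefined. 3b->0: no, bbc/cbbb meet in 0. 3b->1: no, bbc/bcbaca meet in 0. 3b->2: no, ccabb/baaa meet in 3. 3b->3: no, ccabb/baaa meet in 3. Open state 4: 3b->4.
bcc: 3c undefined. 3c->0: no, bbc/bccaaa meet in 0. 3c->1: no, ca/baacb meet in 2. 3c->2: no, bbc/bccc meet in 0. 3c->3: no, abcc/baaa meet in 3. 3c->4: no, ccabb/baacb meet in 4 with "b" left. Open state 5: 3c->5.
bcba: 4a undefined. 4a->0: no, ca/bcbaca meet in 2. 4a->1: ok.
bcbc: 4c undefined. 4c->0: no, ac/bcbcc meet in 1. 4c->1: ok.
bcca: 5a undefined. 5a->0: no, bbc/bccaaa meet in 0. 5a->1: ok.
bccc: 5c undefined. 5c->0: no, bbc/bccc meet in 0. 5c->1: no, ac/bccc meet in 1. 5c->2: no, ca/bccc meet in 2. 5c->3: ok.
baacb: 5b undefined. 5b->0: no, bbc/baacb meet in 0. 5b->1: no, ac/baacb meet in 1. 5b->2: no, ca/baacb meet in 2. 5b->3: ok.
bbabb: 4b undefined. 4b->0: ok.
All examples now run through 6 states with every (state, symbol) defined. Accept strings end in {0,1,2,5}, Reject strings end in {3,4}; accept={0,1,2,5}.

states=6 start=0 accept={0,1,2,5} delta: 0a->0 0b->1 0c->1 1a->2 1b->2 1c->3 2a->3 2b->3 2c->0 3a->3 3b->4 3c->5 4a->1 4b->0 4c->1 5a->1 5b->3 5c->3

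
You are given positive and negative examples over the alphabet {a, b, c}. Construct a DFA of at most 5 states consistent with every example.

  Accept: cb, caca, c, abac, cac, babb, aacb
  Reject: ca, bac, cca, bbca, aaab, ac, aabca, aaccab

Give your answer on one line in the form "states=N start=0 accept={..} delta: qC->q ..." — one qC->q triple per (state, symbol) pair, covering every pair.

states=4 start=0 accept={1,3} delta: 0a->1 0b->0 0c->1 1a->2 1b->1 1c->2 2a->0 2b->0 2c->3 3a->1 3b->1 3c->1

Fold the examples into a partial DFA from state 0: repeatedly fix the first undefined (state, symbol) met by the shortest-then-alphabetical prefix, trying targets in increasing order and rejecting any under which an Accept and a Reject string meet in one state with the same remainder; add a state when all current targets are rejected. Accepting states are where Accept strings end.
a: 0a undefined. 0a->0: no, c/ac meet in 0 with "c" left. Open state 1: 0a->1.
b: 0b undefined. 0b->0: ok.
c: 0c undefined. 0c->0: no, cac/bac meet in 1 with "c" left. 0c->1: ok.
aa: 1a undefined. 1a->0: no, cb/aaab meet in 1 with "b" left. 1a->1: no, cb/aaab meet in 1 with "b" left. Open state 2: 1a->2.
ab: 1b undefined. 1b->0: no, abac/bac meet in 1 with "c" left. 1b->1: ok.
ac: 1c undefined. 1c->0: no, cb/cca meet in 1. 1c->1: no, cb/bac meet in 1. 1c->2: ok.
aaa: 2a undefined. 2a->0: ok.
aab: 2b undefined. 2b->0: ok.
aac: 2c undefined. 2c->0: no, abac/cca meet in 0. 2c->1: no, caca/ca meet in 2. 2c->2: no, caca/cca meet in 0. Open state 3: 2c->3.
aacb: 3b undefined. 3b->0: no, aacb/cca meet in 0. 3b->1: ok.
aacc: 3c undefined. 3c->0: no, cb/aaccab meet in 1. 3c->1: ok.
caca: 3a undefined. 3a->0: no, caca/cca meet in 0. 3a->1: ok.
All examples now run through 4 states with every (state, symbol) defined. Accept strings end in {1,3}, Reject strings end in {0,2}; accept={1,3}.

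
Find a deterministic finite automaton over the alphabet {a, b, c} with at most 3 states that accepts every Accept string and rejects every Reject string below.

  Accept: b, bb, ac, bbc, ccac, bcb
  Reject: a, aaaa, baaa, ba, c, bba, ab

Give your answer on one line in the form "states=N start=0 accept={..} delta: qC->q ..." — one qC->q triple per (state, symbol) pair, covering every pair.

states=3 start=0 accept={2} delta: 0a->1 0b->2 0c->0 1a->0 1b->0 1c->2 2a->0 2b->2 2c->2

Grow the machine one transition at a time. Run the examples from 0; the earliest place one falls off (shortest prefix, ties alphabetical) gets sent to the lowest-numbered state that keeps every Accept/Reject pair distinguishable — a pair clashes when both reach the same state with identical unread suffix — and to a fresh state only if none does.
a: 0a undefined. 0a->0: no, b/ab meet in 0 with "b" left. Open state 1: 0a->1.
b: 0b undefined. 0b->0: no, bbc/c meet in 0 with "c" left. 0b->1: no, b/a meet in 1. Open state 2: 0b->2.
c: 0c undefined. 0c->0: ok.
aa: 1a undefined. 1a->0: ok.
ab: 1b undefined. 1b->0: ok.
ac: 1c undefined. 1c->0: no, ac/aaaa meet in 0. 1c->1: no, ac/a meet in 1. 1c->2: ok.
ba: 2a undefined. 2a->0: ok.
bb: 2b undefined. 2b->0: no, bb/aaaa meet in 0. 2b->1: no, bb/a meet in 1. 2b->2: ok.
bc: 2c undefined. 2c->0: no, bbc/aaaa meet in 0. 2c->1: no, bbc/a meet in 1. 2c->2: ok.
All examples now run through 3 states with every (state, symbol) defined. Accept strings end in {2}, Reject strings end in {0,1}; accept={2}.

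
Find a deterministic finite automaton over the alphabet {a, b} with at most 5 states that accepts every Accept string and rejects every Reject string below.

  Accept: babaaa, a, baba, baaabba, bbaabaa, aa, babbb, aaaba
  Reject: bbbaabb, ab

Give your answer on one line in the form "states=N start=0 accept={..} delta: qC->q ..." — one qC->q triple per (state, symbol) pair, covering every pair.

states=3 start=0 accept={0} delta: 0a->0 0b->1 1a->0 1b->2 2a->0 2b->0

Fold the examples into a partial DFA from state 0: repeatedly fix the first undefined (state, symbol) met by the shortest-then-alphabetical prefix, trying targets in increasing order and rejecting any under which an Accept and a Reject string meet in one state with the same remainder; add a state when all current targets are rejected. Accepting states are where Accept strings end.
a: 0a undefined. 0a->0: ok.
b: 0b undefined. 0b->0: no, babaaa/bbbaabb meet in 0. Open state 1: 0b->1.
ba: 1a undefined. 1a->0: ok.
bb: 1b undefined. 1b->0: no, babaaa/bbbaabb meet in 0. 1b->1: no, babbb/bbbaabb meet in 1. Open state 2: 1b->2.
bba: 2a undefined. 2a->0: ok.
bbb: 2b undefined. 2b->0: ok.
All examples now run through 3 states with every (state, symbol) defined. Accept strings end in {0}, Reject strings end in {1,2}; accept={0}.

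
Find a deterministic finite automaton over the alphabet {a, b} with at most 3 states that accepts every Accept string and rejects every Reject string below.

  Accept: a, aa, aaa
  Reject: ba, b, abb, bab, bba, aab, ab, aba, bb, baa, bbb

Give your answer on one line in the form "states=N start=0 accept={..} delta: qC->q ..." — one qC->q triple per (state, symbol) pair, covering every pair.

Fold the examples into a partial DFA from state 0: repeatedly fix the first undefined (state, symbol) met by the shortest-then-alphabetical prefix, trying targets in increasing order and rejecting any under which an Accept and a Reject string meet in one state with the same remainder; add a state when all current targets are rejected. Accepting states are where Accept strings end.
a: 0a undefined. 0a->0: ok.
b: 0b undefined. 0b->0: no, a/ba meet in 0. Open state 1: 0b->1.
ba: 1a undefined. 1a->0: no, a/ba meet in 0. 1a->1: ok.
bb: 1b undefined. 1b->0: no, a/abb meet in 0. 1b->1: ok.
All examples now run through 2 states with every (state, symbol) defined. Accept strings end in {0}, Reject strings end in {1}; accept={0}.

states=2 start=0 accept={0} delta: 0a->0 0b->1 1a->1 1b->1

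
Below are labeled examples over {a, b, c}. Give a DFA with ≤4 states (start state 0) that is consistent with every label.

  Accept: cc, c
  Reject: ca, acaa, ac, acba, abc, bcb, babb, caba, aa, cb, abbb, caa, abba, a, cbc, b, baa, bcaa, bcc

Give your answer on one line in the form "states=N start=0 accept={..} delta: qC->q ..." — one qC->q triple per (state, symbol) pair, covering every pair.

Fold the examples into a partial DFA from state 0: repeatedly fix the first undefined (state, symbol) met by the shortest-then-alphabetical prefix, trying targets in increasing order and rejecting any under which an Accept and a Reject string meet in one state with the same remainder; add a state when all current targets are rejected. Accepting states are where Accept strings end.
a: 0a undefined. 0a->0: no, c/ac meet in 0 with "c" left. Open state 1: 0a->1.
b: 0b undefined. 0b->0: no, cc/bcc meet in 0 with "cc" left. 0b->1: ok.
c: 0c undefined. 0c->0: ok.
aa: 1a undefined. 1a->0: no, cc/aa meet in 0. 1a->1: ok.
ab: 1b undefined. 1b->0: no, cc/abc meet in 0. 1b->1: ok.
ac: 1c undefined. 1c->0: no, cc/ac meet in 0. 1c->1: ok.
All examples now run through 2 states with every (state, symbol) defined. Accept strings end in {0}, Reject strings end in {1}; accept={0}.

states=2 start=0 accept={0} delta: 0a->1 0b->1 0c->0 1a->1 1b->1 1c->1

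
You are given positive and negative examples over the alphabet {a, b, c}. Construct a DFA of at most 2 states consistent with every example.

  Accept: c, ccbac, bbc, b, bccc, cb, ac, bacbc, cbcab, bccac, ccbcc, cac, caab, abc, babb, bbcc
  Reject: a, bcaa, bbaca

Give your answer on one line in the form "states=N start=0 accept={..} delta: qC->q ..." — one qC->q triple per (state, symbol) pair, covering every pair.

Grow the machine one transition at a time. Run the examples from 0; the earliest place one falls off (shortest prefix, ties alphabetical) gets sent to the lowest-numbered state that keeps every Accept/Reject pair distinguishable — a pair clashes when both reach the same state with identical unread suffix — and to a fresh state only if none does.
a: 0a undefined. 0a->0: ok.
b: 0b undefined. 0b->0: no, b/a meet in 0. Open state 1: 0b->1.
c: 0c undefined. 0c->0: no, c/a meet in 0. 0c->1: ok.
ba: 1a undefined. 1a->0: ok.
bb: 1b undefined. 1b->0: no, cb/a meet in 0. 1b->1: ok.
bc: 1c undefined. 1c->0: no, bbc/a meet in 0. 1c->1: ok.
All examples now run through 2 states with every (state, symbol) defined. Accept strings end in {1}, Reject strings end in {0}; accept={1}.

states=2 start=0 accept={1} delta: 0a->0 0b->1 0c->1 1a->0 1b->1 1c->1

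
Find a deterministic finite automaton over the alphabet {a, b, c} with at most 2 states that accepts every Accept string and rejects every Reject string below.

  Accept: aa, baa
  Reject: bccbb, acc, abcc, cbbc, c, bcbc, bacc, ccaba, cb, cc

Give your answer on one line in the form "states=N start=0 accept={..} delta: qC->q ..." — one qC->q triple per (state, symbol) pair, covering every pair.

Fold the examples into a partial DFA from state 0: repeatedly fix the first undefined (state, symbol) met by the shortest-then-alphabetical prefix, trying targets in increasing order and rejecting any under which an Accept and a Reject string meet in one state with the same remainder; add a state when all current targets are rejected. Accepting states are where Accept strings end.
a: 0a undefined. 0a->0: ok.
b: 0b undefined. 0b->0: ok.
c: 0c undefined. 0c->0: no, aa/bccbb meet in 0. Open state 1: 0c->1.
cb: 1b undefined. 1b->0: no, aa/cb meet in 0. 1b->1: ok.
cc: 1c undefined. 1c->0: no, aa/bccbb meet in 0. 1c->1: ok.
cca: 1a undefined. 1a->0: no, aa/ccaba meet in 0. 1a->1: ok.
All examples now run through 2 states with every (state, symbol) defined. Accept strings end in {0}, Reject strings end in {1}; accept={0}.

states=2 start=0 accept={0} delta: 0a->0 0b->0 0c->1 1a->1 1b->1 1c->1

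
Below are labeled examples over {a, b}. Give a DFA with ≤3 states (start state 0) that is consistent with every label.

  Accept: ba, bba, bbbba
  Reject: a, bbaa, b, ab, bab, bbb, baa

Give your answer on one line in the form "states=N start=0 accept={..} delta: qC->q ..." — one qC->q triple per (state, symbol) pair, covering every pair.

states=3 start=0 accept={2} delta: 0a->0 0b->1 1a->2 1b->1 2a->0 2b->0

Grow the machine one transition at a time. Run the examples from 0; the earliest place one falls off (shortest prefix, ties alphabetical) gets sent to the lowest-numbered state that keeps every Accept/Reject pair distinguishable — a pair clashes when both reach the same state with identical unread suffix — and to a fresh state only if none does.
a: 0a undefined. 0a->0: ok.
b: 0b undefined. 0b->0: no, ba/a meet in 0. Open state 1: 0b->1.
ba: 1a undefined. 1a->0: no, ba/a meet in 0. 1a->1: no, ba/b meet in 1. Open state 2: 1a->2.
bb: 1b undefined. 1b->0: no, bba/a meet in 0. 1b->1: ok.
baa: 2a undefined. 2a->0: ok.
bab: 2b undefined. 2b->0: ok.
All examples now run through 3 states with every (state, symbol) defined. Accept strings end in {2}, Reject strings end in {0,1}; accept={2}.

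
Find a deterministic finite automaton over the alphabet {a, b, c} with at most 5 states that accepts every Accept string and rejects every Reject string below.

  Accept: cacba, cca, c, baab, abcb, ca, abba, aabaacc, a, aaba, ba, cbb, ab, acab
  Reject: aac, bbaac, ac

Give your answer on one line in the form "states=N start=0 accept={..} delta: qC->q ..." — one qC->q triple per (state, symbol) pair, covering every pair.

states=3 start=0 accept={0,1} delta: 0a->1 0b->0 0c->0 1a->1 1b->0 1c->2 2a->0 2b->0 2c->0

State merging on the prefix tree: take the shortest (then alphabetical) example prefix whose next move is undefined and point that move at state 0, else 1, else 2, ...; a target is out if some Accept/Reject pair would then sit in one state with the same input left (inseparable). If every existing state is out, open a new one.
a: 0a undefined. 0a->0: no, c/aac meet in 0 with "c" left. Open state 1: 0a->1.
b: 0b undefined. 0b->0: ok.
c: 0c undefined. 0c->0: ok.
aa: 1a undefined. 1a->0: no, c/aac meet in 0. 1a->1: ok.
ab: 1b undefined. 1b->0: ok.
ac: 1c undefined. 1c->0: no, c/aac meet in 0. 1c->1: no, cacba/aac meet in 1. Open state 2: 1c->2.
aca: 2a undefined. 2a->0: ok.
cacb: 2b undefined. 2b->0: ok.
aabaacc: 2c undefined. 2c->0: ok.
All examples now run through 3 states with every (state, symbol) defined. Accept strings end in {0,1}, Reject strings end in {2}; accept={0,1}.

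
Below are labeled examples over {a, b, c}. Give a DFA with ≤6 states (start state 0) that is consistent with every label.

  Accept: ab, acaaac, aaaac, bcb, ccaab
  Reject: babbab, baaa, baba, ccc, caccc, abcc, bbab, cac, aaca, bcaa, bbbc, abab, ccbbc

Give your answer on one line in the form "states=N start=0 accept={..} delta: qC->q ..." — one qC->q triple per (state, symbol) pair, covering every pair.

Fold the examples into a partial DFA from state 0: repeatedly fix the first undefined (state, symbol) met by the shortest-then-alphabetical prefix, trying targets in increasing order and rejecting any under which an Accept and a Reject string meet in one state with the same remainder; add a state when all current targets are rejected. Accepting states are where Accept strings end.
a: 0a undefined. 0a->0: ok.
b: 0b undefined. 0b->0: no, ab/babbab meet in 0. Open state 1: 0b->1.
c: 0c undefined. 0c->0: no, acaaac/ccc meet in 0. 0c->1: ok.
ba: 1a undefined. 1a->0: no, ab/cac meet in 1. 1a->1: no, ab/baaa meet in 1. Open state 2: 1a->2.
bb: 1b undefined. 1b->0: no, ab/bbab meet in 1. 1b->1: ok.
bc: 1c undefined. 1c->0: no, ab/ccc meet in 1. 1c->1: no, ab/ccc meet in 1. 1c->2: no, bcb/bbab meet in 2 with "b" left. Open state 3: 1c->3.
baa: 2a undefined. 2a->0: ok.
bab: 2b undefined. 2b->0: ok.
bca: 3a undefined. 3a->0: ok.
bcb: 3b undefined. 3b->0: no, bcb/babbab meet in 0. 3b->1: ok.
cac: 2c undefined. 2c->0: ok.
ccc: 3c undefined. 3c->0: ok.
All examples now run through 4 states with every (state, symbol) defined. Accept strings end in {1}, Reject strings end in {0,2,3}; accept={1}.

states=4 start=0 accept={1} delta: 0a->0 0b->1 0c->1 1a->2 1b->1 1c->3 2a->0 2b->0 2c->0 3a->0 3b->1 3c->0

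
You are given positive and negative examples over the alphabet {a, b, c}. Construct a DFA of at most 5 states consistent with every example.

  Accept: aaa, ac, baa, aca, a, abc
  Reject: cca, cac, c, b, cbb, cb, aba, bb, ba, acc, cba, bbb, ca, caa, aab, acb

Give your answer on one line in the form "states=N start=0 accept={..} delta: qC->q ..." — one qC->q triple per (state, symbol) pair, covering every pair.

Grow the machine one transition at a time. Run the examples from 0; the earliest place one falls off (shortest prefix, ties alphabetical) gets sent to the lowest-numbered state that keeps every Accept/Reject pair distinguishable — a pair clashes when both reach the same state with identical unread suffix — and to a fresh state only if none does.
a: 0a undefined. 0a->0: no, ac/c meet in 0 with "c" left. Open state 1: 0a->1.
b: 0b undefined. 0b->0: no, a/ba meet in 1. 0b->1: no, a/b meet in 1. Open state 2: 0b->2.
c: 0c undefined. 0c->0: no, ac/cac meet in 1 with "c" left. 0c->1: no, aaa/caa meet in 1 with "aa" left. 0c->2: no, baa/caa meet in 2 with "aa" left. Open state 3: 0c->3.
aa: 1a undefined. 1a->0: ok.
ab: 1b undefined. 1b->0: no, aaa/aba meet in 1. 1b->1: ok.
ac: 1c undefined. 1c->0: no, ac/aba meet in 0. 1c->1: no, aaa/acc meet in 1. 1c->2: no, ac/b meet in 2. 1c->3: no, ac/c meet in 3. Open state 4: 1c->4.
ba: 2a undefined. 2a->0: ok.
bb: 2b undefined. 2b->0: ok.
ca: 3a undefined. 3a->0: no, aaa/caa meet in 1. 3a->1: no, aaa/ca meet in 1. 3a->2: ok.
cb: 3b undefined. 3b->0: no, aaa/cba meet in 1. 3b->1: no, aaa/cbb meet in 1. 3b->2: ok.
cc: 3c undefined. 3c->0: no, aaa/cca meet in 1. 3c->1: ok.
aca: 4a undefined. 4a->0: no, aca/cca meet in 0. 4a->1: ok.
acb: 4b undefined. 4b->0: ok.
acc: 4c undefined. 4c->0: ok.
cac: 2c undefined. 2c->0: ok.
All examples now run through 5 states with every (state, symbol) defined. Accept strings end in {1,4}, Reject strings end in {0,2,3}; accept={1,4}.

states=5 start=0 accept={1,4} delta: 0a->1 0b->2 0c->3 1a->0 1b->1 1c->4 2a->0 2b->0 2c->0 3a->2 3b->2 3c->1 4a->1 4b->0 4c->0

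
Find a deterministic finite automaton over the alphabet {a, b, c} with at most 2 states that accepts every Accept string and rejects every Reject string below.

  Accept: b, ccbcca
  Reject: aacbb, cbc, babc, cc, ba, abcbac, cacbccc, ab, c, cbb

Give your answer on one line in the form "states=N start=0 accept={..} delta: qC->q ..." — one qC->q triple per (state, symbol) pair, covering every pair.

states=2 start=0 accept={0} delta: 0a->1 0b->0 0c->1 1a->0 1b->1 1c->1

State merging on the prefix tree: take the shortest (then alphabetical) example prefix whose next move is undefined and point that move at state 0, else 1, else 2, ...; a target is out if some Accept/Reject pair would then sit in one state with the same input left (inseparable). If every existing state is out, open a new one.
a: 0a undefined. 0a->0: no, b/ab meet in 0 with "b" left. Open state 1: 0a->1.
b: 0b undefined. 0b->0: ok.
c: 0c undefined. 0c->0: no, b/cbc meet in 0. 0c->1: ok.
aa: 1a undefined. 1a->0: ok.
ab: 1b undefined. 1b->0: no, b/aacbb meet in 0. 1b->1: ok.
cc: 1c undefined. 1c->0: no, b/cbc meet in 0. 1c->1: ok.
All examples now run through 2 states with every (state, symbol) defined. Accept strings end in {0}, Reject strings end in {1}; accept={0}.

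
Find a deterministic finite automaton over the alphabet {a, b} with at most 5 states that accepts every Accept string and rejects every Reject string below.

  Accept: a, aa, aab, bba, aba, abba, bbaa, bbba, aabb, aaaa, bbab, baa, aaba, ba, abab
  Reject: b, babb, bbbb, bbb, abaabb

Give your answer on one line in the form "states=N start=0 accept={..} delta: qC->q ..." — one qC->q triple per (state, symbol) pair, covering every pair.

State merging on the prefix tree: take the shortest (then alphabetical) example prefix whose next move is undefined and point that move at state 0, else 1, else 2, ...; a target is out if some Accept/Reject pair would then sit in one state with the same input left (inseparable). If every existing state is out, open a new one.
a: 0a undefined. 0a->0: no, aab/b meet in 0 with "b" left. Open state 1: 0a->1.
b: 0b undefined. 0b->0: ok.
aa: 1a undefined. 1a->0: no, aa/b meet in 0. 1a->1: no, aabb/babb meet in 1 with "bb" left. Open state 2: 1a->2.
ab: 1b undefined. 1b->0: no, aabb/abaabb meet in 2 with "bb" left. 1b->1: no, a/babb meet in 1. 1b->2: no, aab/babb meet in 2 with "b" left. Open state 3: 1b->3.
aaa: 2a undefined. 2a->0: ok.
aab: 2b undefined. 2b->0: no, aab/b meet in 0. 2b->1: ok.
aba: 3a undefined. 3a->0: no, aba/b meet in 0. 3a->1: no, aabb/abaabb meet in 3. 3a->2: ok.
abb: 3b undefined. 3b->0: ok.
All examples now run through 4 states with every (state, symbol) defined. Accept strings end in {1,2,3}, Reject strings end in {0}; accept={1,2,3}.

states=4 start=0 accept={1,2,3} delta: 0a->1 0b->0 1a->2 1b->3 2a->0 2b->1 3a->2 3b->0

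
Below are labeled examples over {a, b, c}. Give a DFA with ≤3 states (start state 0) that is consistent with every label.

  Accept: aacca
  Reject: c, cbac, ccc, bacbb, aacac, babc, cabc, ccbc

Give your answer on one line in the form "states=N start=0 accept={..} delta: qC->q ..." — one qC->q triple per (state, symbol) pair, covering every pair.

states=3 start=0 accept={2} delta: 0a->0 0b->0 0c->1 1a->0 1b->0 1c->2 2a->2 2b->0 2c->0

State merging on the prefix tree: take the shortest (then alphabetical) example prefix whose next move is undefined and point that move at state 0, else 1, else 2, ...; a target is out if some Accept/Reject pair would then sit in one state with the same input left (inseparable). If every existing state is out, open a new one.
a: 0a undefined. 0a->0: ok.
b: 0b undefined. 0b->0: ok.
c: 0c undefined. 0c->0: no, aacca/c meet in 0. Open state 1: 0c->1.
ca: 1a undefined. 1a->0: ok.
cb: 1b undefined. 1b->0: ok.
cc: 1c undefined. 1c->0: no, aacca/bacbb meet in 0. 1c->1: no, aacca/bacbb meet in 0. Open state 2: 1c->2.
ccb: 2b undefined. 2b->0: ok.
ccc: 2c undefined. 2c->0: ok.
aacca: 2a undefined. 2a->0: no, aacca/ccc meet in 0. 2a->1: no, aacca/c meet in 1. 2a->2: ok.
All examples now run through 3 states with every (state, symbol) defined. Accept strings end in {2}, Reject strings end in {0,1}; accept={2}.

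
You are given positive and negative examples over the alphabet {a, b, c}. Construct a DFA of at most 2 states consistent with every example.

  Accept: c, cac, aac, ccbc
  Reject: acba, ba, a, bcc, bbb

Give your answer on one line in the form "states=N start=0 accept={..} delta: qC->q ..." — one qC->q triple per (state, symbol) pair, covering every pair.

states=2 start=0 accept={1} delta: 0a->0 0b->0 0c->1 1a->0 1b->0 1c->0

State merging on the prefix tree: take the shortest (then alphabetical) example prefix whose next move is undefined and point that move at state 0, else 1, else 2, ...; a target is out if some Accept/Reject pair would then sit in one state with the same input left (inseparable). If every existing state is out, open a new one.
a: 0a undefined. 0a->0: ok.
b: 0b undefined. 0b->0: ok.
c: 0c undefined. 0c->0: no, c/acba meet in 0. Open state 1: 0c->1.
ca: 1a undefined. 1a->0: ok.
cc: 1c undefined. 1c->0: ok.
acb: 1b undefined. 1b->0: ok.
All examples now run through 2 states with every (state, symbol) defined. Accept strings end in {1}, Reject strings end in {0}; accept={1}.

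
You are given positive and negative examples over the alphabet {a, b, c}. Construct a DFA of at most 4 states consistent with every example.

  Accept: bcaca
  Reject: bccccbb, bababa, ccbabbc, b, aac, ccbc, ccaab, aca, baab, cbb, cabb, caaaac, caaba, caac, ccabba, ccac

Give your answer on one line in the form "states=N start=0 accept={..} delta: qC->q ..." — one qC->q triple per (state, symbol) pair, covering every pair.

states=4 start=0 accept={3} delta: 0a->0 0b->0 0c->1 1a->1 1b->0 1c->2 2a->3 2b->0 2c->0 3a->0 3b->0 3c->0

Grow the machine one transition at a time. Run the examples from 0; the earliest place one falls off (shortest prefix, ties alphabetical) gets sent to the lowest-numbered state that keeps every Accept/Reject pair distinguishable — a pair clashes when both reach the same state with identical unread suffix — and to a fresh state only if none does.
a: 0a undefined. 0a->0: ok.
b: 0b undefined. 0b->0: ok.
c: 0c undefined. 0c->0: no, bcaca/bccccbb meet in 0. Open state 1: 0c->1.
ca: 1a undefined. 1a->0: no, bcaca/bababa meet in 0. 1a->1: ok.
cb: 1b undefined. 1b->0: ok.
cc: 1c undefined. 1c->0: no, bcaca/bccccbb meet in 0. 1c->1: no, bcaca/ccbabbc meet in 1. Open state 2: 1c->2.
cca: 2a undefined. 2a->0: no, bcaca/bababa meet in 0. 2a->1: no, bcaca/aac meet in 1. 2a->2: no, bcaca/caaaac meet in 2. Open state 3: 2a->3.
ccb: 2b undefined. 2b->0: ok.
bccc: 2c undefined. 2c->0: ok.
ccaa: 3a undefined. 3a->0: ok.
ccab: 3b undefined. 3b->0: ok.
ccac: 3c undefined. 3c->0: ok.
All examples now run through 4 states with every (state, symbol) defined. Accept strings end in {3}, Reject strings end in {0,1,2}; accept={3}.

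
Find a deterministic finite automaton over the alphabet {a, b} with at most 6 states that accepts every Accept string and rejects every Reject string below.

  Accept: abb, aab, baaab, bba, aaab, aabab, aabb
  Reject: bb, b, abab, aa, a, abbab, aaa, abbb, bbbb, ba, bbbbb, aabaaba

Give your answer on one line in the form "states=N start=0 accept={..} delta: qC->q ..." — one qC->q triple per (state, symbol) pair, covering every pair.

Grow the machine one transition at a time. Run the examples from 0; the earliest place one falls off (shortest prefix, ties alphabetical) gets sent to the lowest-numbered state that keeps every Accept/Reject pair distinguishable — a pair clashes when both reach the same state with identical unread suffix — and to a fresh state only if none does.
a: 0a undefined. 0a->0: no, abb/bb meet in 0 with "bb" left. Open state 1: 0a->1.
b: 0b undefined. 0b->0: no, bba/a meet in 1. 0b->1: ok.
aa: 1a undefined. 1a->0: no, aab/b meet in 1. 1a->1: no, aab/bb meet in 1 with "b" left. Open state 2: 1a->2.
ab: 1b undefined. 1b->0: no, abb/b meet in 1. 1b->1: no, abb/bb meet in 1. 1b->2: no, bba/aaa meet in 2 with "a" left. Open state 3: 1b->3.
aaa: 2a undefined. 2a->0: no, baaab/bb meet in 3. 2a->1: no, aaab/bb meet in 3. 2a->2: ok.
aab: 2b undefined. 2b->0: no, aabab/bb meet in 3. 2b->1: no, aab/b meet in 1. 2b->2: no, aab/aa meet in 2. 2b->3: no, aab/bb meet in 3. Open state 4: 2b->4.
aba: 3a undefined. 3a->0: ok.
abb: 3b undefined. 3b->0: ok.
aaba: 4a undefined. 4a->0: no, abb/aabaaba meet in 0. 4a->1: no, aabab/bb meet in 3. 4a->2: ok.
aabb: 4b undefined. 4b->0: ok.
All examples now run through 5 states with every (state, symbol) defined. Accept strings end in {0,4}, Reject strings end in {1,2,3}; accept={0,4}.

states=5 start=0 accept={0,4} delta: 0a->1 0b->1 1a->2 1b->3 2a->2 2b->4 3a->0 3b->0 4a->2 4b->0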